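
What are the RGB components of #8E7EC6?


Hex: #8E7EC6
R = 8E₁₆ = 142
G = 7E₁₆ = 126
B = C6₁₆ = 198
= RGB(142, 126, 198)


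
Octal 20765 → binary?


Each octal digit → 3 binary bits:
  2 = 010
  0 = 000
  7 = 111
  6 = 110
  5 = 101
Concatenate: 010 000 111 110 101
= 010000111110101


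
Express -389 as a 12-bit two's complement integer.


Original: 000110000101
Step 1 - Invert all bits: 111001111010
Step 2 - Add 1: 111001111010 + 1
= 111001111011 (represents -389)


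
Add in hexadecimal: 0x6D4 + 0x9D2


Align and add column by column (LSB to MSB, each column mod 16 with carry):
  06D4
+ 09D2
  ----
  col 0: 4(4) + 2(2) + 0 (carry in) = 6 → 6(6), carry out 0
  col 1: D(13) + D(13) + 0 (carry in) = 26 → A(10), carry out 1
  col 2: 6(6) + 9(9) + 1 (carry in) = 16 → 0(0), carry out 1
  col 3: 0(0) + 0(0) + 1 (carry in) = 1 → 1(1), carry out 0
Reading digits MSB→LSB: 10A6
Strip leading zeros: 10A6
= 0x10A6


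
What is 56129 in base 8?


Divide by 8 repeatedly:
56129 ÷ 8 = 7016 remainder 1
7016 ÷ 8 = 877 remainder 0
877 ÷ 8 = 109 remainder 5
109 ÷ 8 = 13 remainder 5
13 ÷ 8 = 1 remainder 5
1 ÷ 8 = 0 remainder 1
Reading remainders bottom-up:
= 0o155501


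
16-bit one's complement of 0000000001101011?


Original: 0000000001101011
Invert all bits:
  bit 0: 0 → 1
  bit 1: 0 → 1
  bit 2: 0 → 1
  bit 3: 0 → 1
  bit 4: 0 → 1
  bit 5: 0 → 1
  bit 6: 0 → 1
  bit 7: 0 → 1
  bit 8: 0 → 1
  bit 9: 1 → 0
  bit 10: 1 → 0
  bit 11: 0 → 1
  bit 12: 1 → 0
  bit 13: 0 → 1
  bit 14: 1 → 0
  bit 15: 1 → 0
= 1111111110010100


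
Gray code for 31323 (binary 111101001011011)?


Binary: 111101001011011
Gray code: G = B XOR (B >> 1)
B >> 1 = 011110100101101
111101001011011 XOR 011110100101101:
  1 XOR 0 = 1
  1 XOR 1 = 0
  1 XOR 1 = 0
  1 XOR 1 = 0
  0 XOR 1 = 1
  1 XOR 0 = 1
  0 XOR 1 = 1
  0 XOR 0 = 0
  1 XOR 0 = 1
  0 XOR 1 = 1
  1 XOR 0 = 1
  1 XOR 1 = 0
  0 XOR 1 = 1
  1 XOR 0 = 1
  1 XOR 1 = 0
= 100011101110110


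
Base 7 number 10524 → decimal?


Positional values (base 7):
  4 × 7^0 = 4 × 1 = 4
  2 × 7^1 = 2 × 7 = 14
  5 × 7^2 = 5 × 49 = 245
  0 × 7^3 = 0 × 343 = 0
  1 × 7^4 = 1 × 2401 = 2401
Sum = 4 + 14 + 245 + 0 + 2401
= 2664


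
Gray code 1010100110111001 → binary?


Gray code: 1010100110111001
MSB stays the same: 1
Each subsequent bit = prev_binary XOR current_gray:
  B[1] = 1 XOR 0 = 1
  B[2] = 1 XOR 1 = 0
  B[3] = 0 XOR 0 = 0
  B[4] = 0 XOR 1 = 1
  B[5] = 1 XOR 0 = 1
  B[6] = 1 XOR 0 = 1
  B[7] = 1 XOR 1 = 0
  B[8] = 0 XOR 1 = 1
  B[9] = 1 XOR 0 = 1
  B[10] = 1 XOR 1 = 0
  B[11] = 0 XOR 1 = 1
  B[12] = 1 XOR 1 = 0
  B[13] = 0 XOR 0 = 0
  B[14] = 0 XOR 0 = 0
  B[15] = 0 XOR 1 = 1
= 1100111011010001 (52945 decimal)


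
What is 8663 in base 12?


Divide by 12 repeatedly:
8663 ÷ 12 = 721 remainder 11
721 ÷ 12 = 60 remainder 1
60 ÷ 12 = 5 remainder 0
5 ÷ 12 = 0 remainder 5
Reading remainders bottom-up:
= 501B


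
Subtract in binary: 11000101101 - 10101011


Align and subtract column by column (LSB to MSB, borrowing when needed):
  11000101101
- 00010101011
  -----------
  col 0: (1 - 0 borrow-in) - 1 → 1 - 1 = 0, borrow out 0
  col 1: (0 - 0 borrow-in) - 1 → borrow from next column: (0+2) - 1 = 1, borrow out 1
  col 2: (1 - 1 borrow-in) - 0 → 0 - 0 = 0, borrow out 0
  col 3: (1 - 0 borrow-in) - 1 → 1 - 1 = 0, borrow out 0
  col 4: (0 - 0 borrow-in) - 0 → 0 - 0 = 0, borrow out 0
  col 5: (1 - 0 borrow-in) - 1 → 1 - 1 = 0, borrow out 0
  col 6: (0 - 0 borrow-in) - 0 → 0 - 0 = 0, borrow out 0
  col 7: (0 - 0 borrow-in) - 1 → borrow from next column: (0+2) - 1 = 1, borrow out 1
  col 8: (0 - 1 borrow-in) - 0 → borrow from next column: (-1+2) - 0 = 1, borrow out 1
  col 9: (1 - 1 borrow-in) - 0 → 0 - 0 = 0, borrow out 0
  col 10: (1 - 0 borrow-in) - 0 → 1 - 0 = 1, borrow out 0
Reading bits MSB→LSB: 10110000010
Strip leading zeros: 10110000010
= 10110000010


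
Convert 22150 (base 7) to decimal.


Positional values (base 7):
  0 × 7^0 = 0 × 1 = 0
  5 × 7^1 = 5 × 7 = 35
  1 × 7^2 = 1 × 49 = 49
  2 × 7^3 = 2 × 343 = 686
  2 × 7^4 = 2 × 2401 = 4802
Sum = 0 + 35 + 49 + 686 + 4802
= 5572


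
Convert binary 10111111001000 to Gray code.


Binary: 10111111001000
Gray code: G = B XOR (B >> 1)
B >> 1 = 01011111100100
10111111001000 XOR 01011111100100:
  1 XOR 0 = 1
  0 XOR 1 = 1
  1 XOR 0 = 1
  1 XOR 1 = 0
  1 XOR 1 = 0
  1 XOR 1 = 0
  1 XOR 1 = 0
  1 XOR 1 = 0
  0 XOR 1 = 1
  0 XOR 0 = 0
  1 XOR 0 = 1
  0 XOR 1 = 1
  0 XOR 0 = 0
  0 XOR 0 = 0
= 11100000101100


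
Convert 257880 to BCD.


Each digit → 4-bit binary:
  2 → 0010
  5 → 0101
  7 → 0111
  8 → 1000
  8 → 1000
  0 → 0000
= 0010 0101 0111 1000 1000 0000


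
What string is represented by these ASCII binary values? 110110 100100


Codes (binary): 110110 100100
Per-code ASCII lookup:
  110110 = 54  (range 48-57: digits, 54 - 48 = 6) → '6'
  100100 = 36  (special character) → '$'
= '6$'


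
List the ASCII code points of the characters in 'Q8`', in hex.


String: 'Q8`'  (3 characters)
Per-character ASCII lookup:
  'Q': uppercase starts at 65: 'Q' = 65 + 16 = 81 → 0x51
  '8': digits start at 48: '8' = 48 + 8 = 56 → 0x38
  '`': special character: '`' = 96 → 0x60
= 0x51 0x38 0x60


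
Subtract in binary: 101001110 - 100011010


Align and subtract column by column (LSB to MSB, borrowing when needed):
  101001110
- 100011010
  ---------
  col 0: (0 - 0 borrow-in) - 0 → 0 - 0 = 0, borrow out 0
  col 1: (1 - 0 borrow-in) - 1 → 1 - 1 = 0, borrow out 0
  col 2: (1 - 0 borrow-in) - 0 → 1 - 0 = 1, borrow out 0
  col 3: (1 - 0 borrow-in) - 1 → 1 - 1 = 0, borrow out 0
  col 4: (0 - 0 borrow-in) - 1 → borrow from next column: (0+2) - 1 = 1, borrow out 1
  col 5: (0 - 1 borrow-in) - 0 → borrow from next column: (-1+2) - 0 = 1, borrow out 1
  col 6: (1 - 1 borrow-in) - 0 → 0 - 0 = 0, borrow out 0
  col 7: (0 - 0 borrow-in) - 0 → 0 - 0 = 0, borrow out 0
  col 8: (1 - 0 borrow-in) - 1 → 1 - 1 = 0, borrow out 0
Reading bits MSB→LSB: 000110100
Strip leading zeros: 110100
= 110100


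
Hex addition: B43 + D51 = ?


Align and add column by column (LSB to MSB, each column mod 16 with carry):
  0B43
+ 0D51
  ----
  col 0: 3(3) + 1(1) + 0 (carry in) = 4 → 4(4), carry out 0
  col 1: 4(4) + 5(5) + 0 (carry in) = 9 → 9(9), carry out 0
  col 2: B(11) + D(13) + 0 (carry in) = 24 → 8(8), carry out 1
  col 3: 0(0) + 0(0) + 1 (carry in) = 1 → 1(1), carry out 0
Reading digits MSB→LSB: 1894
Strip leading zeros: 1894
= 0x1894


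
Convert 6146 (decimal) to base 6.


Divide by 6 repeatedly:
6146 ÷ 6 = 1024 remainder 2
1024 ÷ 6 = 170 remainder 4
170 ÷ 6 = 28 remainder 2
28 ÷ 6 = 4 remainder 4
4 ÷ 6 = 0 remainder 4
Reading remainders bottom-up:
= 44242


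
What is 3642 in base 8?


Divide by 8 repeatedly:
3642 ÷ 8 = 455 remainder 2
455 ÷ 8 = 56 remainder 7
56 ÷ 8 = 7 remainder 0
7 ÷ 8 = 0 remainder 7
Reading remainders bottom-up:
= 0o7072


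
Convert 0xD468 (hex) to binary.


Each hex digit → 4 binary bits:
  D = 1101
  4 = 0100
  6 = 0110
  8 = 1000
Concatenate: 1101 0100 0110 1000
= 1101010001101000


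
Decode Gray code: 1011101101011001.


Gray code: 1011101101011001
MSB stays the same: 1
Each subsequent bit = prev_binary XOR current_gray:
  B[1] = 1 XOR 0 = 1
  B[2] = 1 XOR 1 = 0
  B[3] = 0 XOR 1 = 1
  B[4] = 1 XOR 1 = 0
  B[5] = 0 XOR 0 = 0
  B[6] = 0 XOR 1 = 1
  B[7] = 1 XOR 1 = 0
  B[8] = 0 XOR 0 = 0
  B[9] = 0 XOR 1 = 1
  B[10] = 1 XOR 0 = 1
  B[11] = 1 XOR 1 = 0
  B[12] = 0 XOR 1 = 1
  B[13] = 1 XOR 0 = 1
  B[14] = 1 XOR 0 = 1
  B[15] = 1 XOR 1 = 0
= 1101001001101110 (53870 decimal)


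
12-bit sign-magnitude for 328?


Sign bit: 0 (positive)
Magnitude: 328 = 00101001000
= 000101001000


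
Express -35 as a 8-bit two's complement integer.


Original: 00100011
Step 1 - Invert all bits: 11011100
Step 2 - Add 1: 11011100 + 1
= 11011101 (represents -35)


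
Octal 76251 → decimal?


Positional values:
Position 0: 1 × 8^0 = 1
Position 1: 5 × 8^1 = 40
Position 2: 2 × 8^2 = 128
Position 3: 6 × 8^3 = 3072
Position 4: 7 × 8^4 = 28672
Sum = 1 + 40 + 128 + 3072 + 28672
= 31913


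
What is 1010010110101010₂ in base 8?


Group into 3-bit groups: 001010010110101010
  001 = 1
  010 = 2
  010 = 2
  110 = 6
  101 = 5
  010 = 2
= 0o122652


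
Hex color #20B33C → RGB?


Hex: #20B33C
R = 20₁₆ = 32
G = B3₁₆ = 179
B = 3C₁₆ = 60
= RGB(32, 179, 60)


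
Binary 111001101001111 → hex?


Group into 4-bit nibbles: 0111001101001111
  0111 = 7
  0011 = 3
  0100 = 4
  1111 = F
= 0x734F


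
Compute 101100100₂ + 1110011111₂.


Align and add column by column (LSB to MSB, carry propagating):
  00101100100
+ 01110011111
  -----------
  col 0: 0 + 1 + 0 (carry in) = 1 → bit 1, carry out 0
  col 1: 0 + 1 + 0 (carry in) = 1 → bit 1, carry out 0
  col 2: 1 + 1 + 0 (carry in) = 2 → bit 0, carry out 1
  col 3: 0 + 1 + 1 (carry in) = 2 → bit 0, carry out 1
  col 4: 0 + 1 + 1 (carry in) = 2 → bit 0, carry out 1
  col 5: 1 + 0 + 1 (carry in) = 2 → bit 0, carry out 1
  col 6: 1 + 0 + 1 (carry in) = 2 → bit 0, carry out 1
  col 7: 0 + 1 + 1 (carry in) = 2 → bit 0, carry out 1
  col 8: 1 + 1 + 1 (carry in) = 3 → bit 1, carry out 1
  col 9: 0 + 1 + 1 (carry in) = 2 → bit 0, carry out 1
  col 10: 0 + 0 + 1 (carry in) = 1 → bit 1, carry out 0
Reading bits MSB→LSB: 10100000011
Strip leading zeros: 10100000011
= 10100000011


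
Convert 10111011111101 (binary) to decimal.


Positional values:
Bit 0: 1 × 2^0 = 1
Bit 2: 1 × 2^2 = 4
Bit 3: 1 × 2^3 = 8
Bit 4: 1 × 2^4 = 16
Bit 5: 1 × 2^5 = 32
Bit 6: 1 × 2^6 = 64
Bit 7: 1 × 2^7 = 128
Bit 9: 1 × 2^9 = 512
Bit 10: 1 × 2^10 = 1024
Bit 11: 1 × 2^11 = 2048
Bit 13: 1 × 2^13 = 8192
Sum = 1 + 4 + 8 + 16 + 32 + 64 + 128 + 512 + 1024 + 2048 + 8192
= 12029


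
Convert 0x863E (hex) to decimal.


Positional values:
Position 0: E × 16^0 = 14 × 1 = 14
Position 1: 3 × 16^1 = 3 × 16 = 48
Position 2: 6 × 16^2 = 6 × 256 = 1536
Position 3: 8 × 16^3 = 8 × 4096 = 32768
Sum = 14 + 48 + 1536 + 32768
= 34366


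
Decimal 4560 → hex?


Divide by 16 repeatedly:
4560 ÷ 16 = 285 remainder 0 (0)
285 ÷ 16 = 17 remainder 13 (D)
17 ÷ 16 = 1 remainder 1 (1)
1 ÷ 16 = 0 remainder 1 (1)
Reading remainders bottom-up:
= 0x11D0


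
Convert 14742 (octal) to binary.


Each octal digit → 3 binary bits:
  1 = 001
  4 = 100
  7 = 111
  4 = 100
  2 = 010
Concatenate: 001 100 111 100 010
= 001100111100010


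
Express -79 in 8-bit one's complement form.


Original: 01001111
Invert all bits:
  bit 0: 0 → 1
  bit 1: 1 → 0
  bit 2: 0 → 1
  bit 3: 0 → 1
  bit 4: 1 → 0
  bit 5: 1 → 0
  bit 6: 1 → 0
  bit 7: 1 → 0
= 10110000


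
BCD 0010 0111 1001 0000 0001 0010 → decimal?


Each 4-bit group → digit:
  0010 → 2
  0111 → 7
  1001 → 9
  0000 → 0
  0001 → 1
  0010 → 2
= 279012


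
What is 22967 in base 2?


Divide by 2 repeatedly:
22967 ÷ 2 = 11483 remainder 1
11483 ÷ 2 = 5741 remainder 1
5741 ÷ 2 = 2870 remainder 1
2870 ÷ 2 = 1435 remainder 0
1435 ÷ 2 = 717 remainder 1
717 ÷ 2 = 358 remainder 1
358 ÷ 2 = 179 remainder 0
179 ÷ 2 = 89 remainder 1
89 ÷ 2 = 44 remainder 1
44 ÷ 2 = 22 remainder 0
22 ÷ 2 = 11 remainder 0
11 ÷ 2 = 5 remainder 1
5 ÷ 2 = 2 remainder 1
2 ÷ 2 = 1 remainder 0
1 ÷ 2 = 0 remainder 1
Reading remainders bottom-up:
= 101100110110111


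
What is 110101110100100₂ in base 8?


Group into 3-bit groups: 110101110100100
  110 = 6
  101 = 5
  110 = 6
  100 = 4
  100 = 4
= 0o65644


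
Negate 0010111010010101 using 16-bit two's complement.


Original: 0010111010010101
Step 1 - Invert all bits: 1101000101101010
Step 2 - Add 1: 1101000101101010 + 1
= 1101000101101011 (represents -11925)


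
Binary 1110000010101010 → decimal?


Positional values:
Bit 1: 1 × 2^1 = 2
Bit 3: 1 × 2^3 = 8
Bit 5: 1 × 2^5 = 32
Bit 7: 1 × 2^7 = 128
Bit 13: 1 × 2^13 = 8192
Bit 14: 1 × 2^14 = 16384
Bit 15: 1 × 2^15 = 32768
Sum = 2 + 8 + 32 + 128 + 8192 + 16384 + 32768
= 57514


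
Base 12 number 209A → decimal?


Positional values (base 12):
  A × 12^0 = 10 × 1 = 10
  9 × 12^1 = 9 × 12 = 108
  0 × 12^2 = 0 × 144 = 0
  2 × 12^3 = 2 × 1728 = 3456
Sum = 10 + 108 + 0 + 3456
= 3574


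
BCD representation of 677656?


Each digit → 4-bit binary:
  6 → 0110
  7 → 0111
  7 → 0111
  6 → 0110
  5 → 0101
  6 → 0110
= 0110 0111 0111 0110 0101 0110


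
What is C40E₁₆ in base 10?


Positional values:
Position 0: E × 16^0 = 14 × 1 = 14
Position 1: 0 × 16^1 = 0 × 16 = 0
Position 2: 4 × 16^2 = 4 × 256 = 1024
Position 3: C × 16^3 = 12 × 4096 = 49152
Sum = 14 + 0 + 1024 + 49152
= 50190


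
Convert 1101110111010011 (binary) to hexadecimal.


Group into 4-bit nibbles: 1101110111010011
  1101 = D
  1101 = D
  1101 = D
  0011 = 3
= 0xDDD3


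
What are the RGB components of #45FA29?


Hex: #45FA29
R = 45₁₆ = 69
G = FA₁₆ = 250
B = 29₁₆ = 41
= RGB(69, 250, 41)


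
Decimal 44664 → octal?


Divide by 8 repeatedly:
44664 ÷ 8 = 5583 remainder 0
5583 ÷ 8 = 697 remainder 7
697 ÷ 8 = 87 remainder 1
87 ÷ 8 = 10 remainder 7
10 ÷ 8 = 1 remainder 2
1 ÷ 8 = 0 remainder 1
Reading remainders bottom-up:
= 0o127170


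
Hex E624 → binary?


Each hex digit → 4 binary bits:
  E = 1110
  6 = 0110
  2 = 0010
  4 = 0100
Concatenate: 1110 0110 0010 0100
= 1110011000100100


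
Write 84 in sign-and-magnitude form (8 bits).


Sign bit: 0 (positive)
Magnitude: 84 = 1010100
= 01010100


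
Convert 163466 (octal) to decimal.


Positional values:
Position 0: 6 × 8^0 = 6
Position 1: 6 × 8^1 = 48
Position 2: 4 × 8^2 = 256
Position 3: 3 × 8^3 = 1536
Position 4: 6 × 8^4 = 24576
Position 5: 1 × 8^5 = 32768
Sum = 6 + 48 + 256 + 1536 + 24576 + 32768
= 59190


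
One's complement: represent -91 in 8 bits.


Original: 01011011
Invert all bits:
  bit 0: 0 → 1
  bit 1: 1 → 0
  bit 2: 0 → 1
  bit 3: 1 → 0
  bit 4: 1 → 0
  bit 5: 0 → 1
  bit 6: 1 → 0
  bit 7: 1 → 0
= 10100100


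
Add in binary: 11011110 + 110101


Align and add column by column (LSB to MSB, carry propagating):
  011011110
+ 000110101
  ---------
  col 0: 0 + 1 + 0 (carry in) = 1 → bit 1, carry out 0
  col 1: 1 + 0 + 0 (carry in) = 1 → bit 1, carry out 0
  col 2: 1 + 1 + 0 (carry in) = 2 → bit 0, carry out 1
  col 3: 1 + 0 + 1 (carry in) = 2 → bit 0, carry out 1
  col 4: 1 + 1 + 1 (carry in) = 3 → bit 1, carry out 1
  col 5: 0 + 1 + 1 (carry in) = 2 → bit 0, carry out 1
  col 6: 1 + 0 + 1 (carry in) = 2 → bit 0, carry out 1
  col 7: 1 + 0 + 1 (carry in) = 2 → bit 0, carry out 1
  col 8: 0 + 0 + 1 (carry in) = 1 → bit 1, carry out 0
Reading bits MSB→LSB: 100010011
Strip leading zeros: 100010011
= 100010011


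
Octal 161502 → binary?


Each octal digit → 3 binary bits:
  1 = 001
  6 = 110
  1 = 001
  5 = 101
  0 = 000
  2 = 010
Concatenate: 001 110 001 101 000 010
= 001110001101000010


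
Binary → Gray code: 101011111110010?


Binary: 101011111110010
Gray code: G = B XOR (B >> 1)
B >> 1 = 010101111111001
101011111110010 XOR 010101111111001:
  1 XOR 0 = 1
  0 XOR 1 = 1
  1 XOR 0 = 1
  0 XOR 1 = 1
  1 XOR 0 = 1
  1 XOR 1 = 0
  1 XOR 1 = 0
  1 XOR 1 = 0
  1 XOR 1 = 0
  1 XOR 1 = 0
  1 XOR 1 = 0
  0 XOR 1 = 1
  0 XOR 0 = 0
  1 XOR 0 = 1
  0 XOR 1 = 1
= 111110000001011


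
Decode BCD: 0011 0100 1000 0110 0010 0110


Each 4-bit group → digit:
  0011 → 3
  0100 → 4
  1000 → 8
  0110 → 6
  0010 → 2
  0110 → 6
= 348626


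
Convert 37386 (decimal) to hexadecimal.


Divide by 16 repeatedly:
37386 ÷ 16 = 2336 remainder 10 (A)
2336 ÷ 16 = 146 remainder 0 (0)
146 ÷ 16 = 9 remainder 2 (2)
9 ÷ 16 = 0 remainder 9 (9)
Reading remainders bottom-up:
= 0x920A


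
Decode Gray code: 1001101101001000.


Gray code: 1001101101001000
MSB stays the same: 1
Each subsequent bit = prev_binary XOR current_gray:
  B[1] = 1 XOR 0 = 1
  B[2] = 1 XOR 0 = 1
  B[3] = 1 XOR 1 = 0
  B[4] = 0 XOR 1 = 1
  B[5] = 1 XOR 0 = 1
  B[6] = 1 XOR 1 = 0
  B[7] = 0 XOR 1 = 1
  B[8] = 1 XOR 0 = 1
  B[9] = 1 XOR 1 = 0
  B[10] = 0 XOR 0 = 0
  B[11] = 0 XOR 0 = 0
  B[12] = 0 XOR 1 = 1
  B[13] = 1 XOR 0 = 1
  B[14] = 1 XOR 0 = 1
  B[15] = 1 XOR 0 = 1
= 1110110110001111 (60815 decimal)


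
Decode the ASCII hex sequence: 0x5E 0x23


Codes (hex): 0x5E 0x23
Per-code ASCII lookup:
  0x5E = 94  (special character) → '^'
  0x23 = 35  (special character) → '#'
= '^#'


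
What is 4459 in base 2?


Divide by 2 repeatedly:
4459 ÷ 2 = 2229 remainder 1
2229 ÷ 2 = 1114 remainder 1
1114 ÷ 2 = 557 remainder 0
557 ÷ 2 = 278 remainder 1
278 ÷ 2 = 139 remainder 0
139 ÷ 2 = 69 remainder 1
69 ÷ 2 = 34 remainder 1
34 ÷ 2 = 17 remainder 0
17 ÷ 2 = 8 remainder 1
8 ÷ 2 = 4 remainder 0
4 ÷ 2 = 2 remainder 0
2 ÷ 2 = 1 remainder 0
1 ÷ 2 = 0 remainder 1
Reading remainders bottom-up:
= 1000101101011


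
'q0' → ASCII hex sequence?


String: 'q0'  (2 characters)
Per-character ASCII lookup:
  'q': lowercase starts at 97: 'q' = 97 + 16 = 113 → 0x71
  '0': digits start at 48: '0' = 48 + 0 = 48 → 0x30
= 0x71 0x30


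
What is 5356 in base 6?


Divide by 6 repeatedly:
5356 ÷ 6 = 892 remainder 4
892 ÷ 6 = 148 remainder 4
148 ÷ 6 = 24 remainder 4
24 ÷ 6 = 4 remainder 0
4 ÷ 6 = 0 remainder 4
Reading remainders bottom-up:
= 40444


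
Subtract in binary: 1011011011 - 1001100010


Align and subtract column by column (LSB to MSB, borrowing when needed):
  1011011011
- 1001100010
  ----------
  col 0: (1 - 0 borrow-in) - 0 → 1 - 0 = 1, borrow out 0
  col 1: (1 - 0 borrow-in) - 1 → 1 - 1 = 0, borrow out 0
  col 2: (0 - 0 borrow-in) - 0 → 0 - 0 = 0, borrow out 0
  col 3: (1 - 0 borrow-in) - 0 → 1 - 0 = 1, borrow out 0
  col 4: (1 - 0 borrow-in) - 0 → 1 - 0 = 1, borrow out 0
  col 5: (0 - 0 borrow-in) - 1 → borrow from next column: (0+2) - 1 = 1, borrow out 1
  col 6: (1 - 1 borrow-in) - 1 → borrow from next column: (0+2) - 1 = 1, borrow out 1
  col 7: (1 - 1 borrow-in) - 0 → 0 - 0 = 0, borrow out 0
  col 8: (0 - 0 borrow-in) - 0 → 0 - 0 = 0, borrow out 0
  col 9: (1 - 0 borrow-in) - 1 → 1 - 1 = 0, borrow out 0
Reading bits MSB→LSB: 0001111001
Strip leading zeros: 1111001
= 1111001


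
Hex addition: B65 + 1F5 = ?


Align and add column by column (LSB to MSB, each column mod 16 with carry):
  0B65
+ 01F5
  ----
  col 0: 5(5) + 5(5) + 0 (carry in) = 10 → A(10), carry out 0
  col 1: 6(6) + F(15) + 0 (carry in) = 21 → 5(5), carry out 1
  col 2: B(11) + 1(1) + 1 (carry in) = 13 → D(13), carry out 0
  col 3: 0(0) + 0(0) + 0 (carry in) = 0 → 0(0), carry out 0
Reading digits MSB→LSB: 0D5A
Strip leading zeros: D5A
= 0xD5A


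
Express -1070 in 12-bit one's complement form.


Original: 010000101110
Invert all bits:
  bit 0: 0 → 1
  bit 1: 1 → 0
  bit 2: 0 → 1
  bit 3: 0 → 1
  bit 4: 0 → 1
  bit 5: 0 → 1
  bit 6: 1 → 0
  bit 7: 0 → 1
  bit 8: 1 → 0
  bit 9: 1 → 0
  bit 10: 1 → 0
  bit 11: 0 → 1
= 101111010001


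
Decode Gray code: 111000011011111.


Gray code: 111000011011111
MSB stays the same: 1
Each subsequent bit = prev_binary XOR current_gray:
  B[1] = 1 XOR 1 = 0
  B[2] = 0 XOR 1 = 1
  B[3] = 1 XOR 0 = 1
  B[4] = 1 XOR 0 = 1
  B[5] = 1 XOR 0 = 1
  B[6] = 1 XOR 0 = 1
  B[7] = 1 XOR 1 = 0
  B[8] = 0 XOR 1 = 1
  B[9] = 1 XOR 0 = 1
  B[10] = 1 XOR 1 = 0
  B[11] = 0 XOR 1 = 1
  B[12] = 1 XOR 1 = 0
  B[13] = 0 XOR 1 = 1
  B[14] = 1 XOR 1 = 0
= 101111101101010 (24426 decimal)


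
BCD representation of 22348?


Each digit → 4-bit binary:
  2 → 0010
  2 → 0010
  3 → 0011
  4 → 0100
  8 → 1000
= 0010 0010 0011 0100 1000


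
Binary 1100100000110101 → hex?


Group into 4-bit nibbles: 1100100000110101
  1100 = C
  1000 = 8
  0011 = 3
  0101 = 5
= 0xC835


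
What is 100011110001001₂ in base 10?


Positional values:
Bit 0: 1 × 2^0 = 1
Bit 3: 1 × 2^3 = 8
Bit 7: 1 × 2^7 = 128
Bit 8: 1 × 2^8 = 256
Bit 9: 1 × 2^9 = 512
Bit 10: 1 × 2^10 = 1024
Bit 14: 1 × 2^14 = 16384
Sum = 1 + 8 + 128 + 256 + 512 + 1024 + 16384
= 18313


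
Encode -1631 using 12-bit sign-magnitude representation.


Sign bit: 1 (negative)
Magnitude: 1631 = 11001011111
= 111001011111


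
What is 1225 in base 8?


Divide by 8 repeatedly:
1225 ÷ 8 = 153 remainder 1
153 ÷ 8 = 19 remainder 1
19 ÷ 8 = 2 remainder 3
2 ÷ 8 = 0 remainder 2
Reading remainders bottom-up:
= 0o2311


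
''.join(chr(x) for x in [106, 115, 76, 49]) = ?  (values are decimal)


Codes (decimal): 106 115 76 49
Per-code ASCII lookup:
  106  (range 97-122: lowercase, 106 - 97 = 9) → 'j'
  115  (range 97-122: lowercase, 115 - 97 = 18) → 's'
  76  (range 65-90: uppercase, 76 - 65 = 11) → 'L'
  49  (range 48-57: digits, 49 - 48 = 1) → '1'
= 'jsL1'


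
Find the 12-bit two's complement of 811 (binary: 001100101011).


Original: 001100101011
Step 1 - Invert all bits: 110011010100
Step 2 - Add 1: 110011010100 + 1
= 110011010101 (represents -811)


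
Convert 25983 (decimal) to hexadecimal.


Divide by 16 repeatedly:
25983 ÷ 16 = 1623 remainder 15 (F)
1623 ÷ 16 = 101 remainder 7 (7)
101 ÷ 16 = 6 remainder 5 (5)
6 ÷ 16 = 0 remainder 6 (6)
Reading remainders bottom-up:
= 0x657F


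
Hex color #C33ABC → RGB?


Hex: #C33ABC
R = C3₁₆ = 195
G = 3A₁₆ = 58
B = BC₁₆ = 188
= RGB(195, 58, 188)


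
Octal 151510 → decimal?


Positional values:
Position 0: 0 × 8^0 = 0
Position 1: 1 × 8^1 = 8
Position 2: 5 × 8^2 = 320
Position 3: 1 × 8^3 = 512
Position 4: 5 × 8^4 = 20480
Position 5: 1 × 8^5 = 32768
Sum = 0 + 8 + 320 + 512 + 20480 + 32768
= 54088


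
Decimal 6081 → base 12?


Divide by 12 repeatedly:
6081 ÷ 12 = 506 remainder 9
506 ÷ 12 = 42 remainder 2
42 ÷ 12 = 3 remainder 6
3 ÷ 12 = 0 remainder 3
Reading remainders bottom-up:
= 3629


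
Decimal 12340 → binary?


Divide by 2 repeatedly:
12340 ÷ 2 = 6170 remainder 0
6170 ÷ 2 = 3085 remainder 0
3085 ÷ 2 = 1542 remainder 1
1542 ÷ 2 = 771 remainder 0
771 ÷ 2 = 385 remainder 1
385 ÷ 2 = 192 remainder 1
192 ÷ 2 = 96 remainder 0
96 ÷ 2 = 48 remainder 0
48 ÷ 2 = 24 remainder 0
24 ÷ 2 = 12 remainder 0
12 ÷ 2 = 6 remainder 0
6 ÷ 2 = 3 remainder 0
3 ÷ 2 = 1 remainder 1
1 ÷ 2 = 0 remainder 1
Reading remainders bottom-up:
= 11000000110100


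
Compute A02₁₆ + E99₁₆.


Align and add column by column (LSB to MSB, each column mod 16 with carry):
  0A02
+ 0E99
  ----
  col 0: 2(2) + 9(9) + 0 (carry in) = 11 → B(11), carry out 0
  col 1: 0(0) + 9(9) + 0 (carry in) = 9 → 9(9), carry out 0
  col 2: A(10) + E(14) + 0 (carry in) = 24 → 8(8), carry out 1
  col 3: 0(0) + 0(0) + 1 (carry in) = 1 → 1(1), carry out 0
Reading digits MSB→LSB: 189B
Strip leading zeros: 189B
= 0x189B


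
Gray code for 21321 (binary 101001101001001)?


Binary: 101001101001001
Gray code: G = B XOR (B >> 1)
B >> 1 = 010100110100100
101001101001001 XOR 010100110100100:
  1 XOR 0 = 1
  0 XOR 1 = 1
  1 XOR 0 = 1
  0 XOR 1 = 1
  0 XOR 0 = 0
  1 XOR 0 = 1
  1 XOR 1 = 0
  0 XOR 1 = 1
  1 XOR 0 = 1
  0 XOR 1 = 1
  0 XOR 0 = 0
  1 XOR 0 = 1
  0 XOR 1 = 1
  0 XOR 0 = 0
  1 XOR 0 = 1
= 111101011101101


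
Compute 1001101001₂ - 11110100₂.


Align and subtract column by column (LSB to MSB, borrowing when needed):
  1001101001
- 0011110100
  ----------
  col 0: (1 - 0 borrow-in) - 0 → 1 - 0 = 1, borrow out 0
  col 1: (0 - 0 borrow-in) - 0 → 0 - 0 = 0, borrow out 0
  col 2: (0 - 0 borrow-in) - 1 → borrow from next column: (0+2) - 1 = 1, borrow out 1
  col 3: (1 - 1 borrow-in) - 0 → 0 - 0 = 0, borrow out 0
  col 4: (0 - 0 borrow-in) - 1 → borrow from next column: (0+2) - 1 = 1, borrow out 1
  col 5: (1 - 1 borrow-in) - 1 → borrow from next column: (0+2) - 1 = 1, borrow out 1
  col 6: (1 - 1 borrow-in) - 1 → borrow from next column: (0+2) - 1 = 1, borrow out 1
  col 7: (0 - 1 borrow-in) - 1 → borrow from next column: (-1+2) - 1 = 0, borrow out 1
  col 8: (0 - 1 borrow-in) - 0 → borrow from next column: (-1+2) - 0 = 1, borrow out 1
  col 9: (1 - 1 borrow-in) - 0 → 0 - 0 = 0, borrow out 0
Reading bits MSB→LSB: 0101110101
Strip leading zeros: 101110101
= 101110101


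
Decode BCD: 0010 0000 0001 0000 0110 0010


Each 4-bit group → digit:
  0010 → 2
  0000 → 0
  0001 → 1
  0000 → 0
  0110 → 6
  0010 → 2
= 201062


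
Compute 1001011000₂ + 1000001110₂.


Align and add column by column (LSB to MSB, carry propagating):
  01001011000
+ 01000001110
  -----------
  col 0: 0 + 0 + 0 (carry in) = 0 → bit 0, carry out 0
  col 1: 0 + 1 + 0 (carry in) = 1 → bit 1, carry out 0
  col 2: 0 + 1 + 0 (carry in) = 1 → bit 1, carry out 0
  col 3: 1 + 1 + 0 (carry in) = 2 → bit 0, carry out 1
  col 4: 1 + 0 + 1 (carry in) = 2 → bit 0, carry out 1
  col 5: 0 + 0 + 1 (carry in) = 1 → bit 1, carry out 0
  col 6: 1 + 0 + 0 (carry in) = 1 → bit 1, carry out 0
  col 7: 0 + 0 + 0 (carry in) = 0 → bit 0, carry out 0
  col 8: 0 + 0 + 0 (carry in) = 0 → bit 0, carry out 0
  col 9: 1 + 1 + 0 (carry in) = 2 → bit 0, carry out 1
  col 10: 0 + 0 + 1 (carry in) = 1 → bit 1, carry out 0
Reading bits MSB→LSB: 10001100110
Strip leading zeros: 10001100110
= 10001100110


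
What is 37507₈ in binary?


Each octal digit → 3 binary bits:
  3 = 011
  7 = 111
  5 = 101
  0 = 000
  7 = 111
Concatenate: 011 111 101 000 111
= 011111101000111


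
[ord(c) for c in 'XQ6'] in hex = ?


String: 'XQ6'  (3 characters)
Per-character ASCII lookup:
  'X': uppercase starts at 65: 'X' = 65 + 23 = 88 → 0x58
  'Q': uppercase starts at 65: 'Q' = 65 + 16 = 81 → 0x51
  '6': digits start at 48: '6' = 48 + 6 = 54 → 0x36
= 0x58 0x51 0x36


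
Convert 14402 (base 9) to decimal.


Positional values (base 9):
  2 × 9^0 = 2 × 1 = 2
  0 × 9^1 = 0 × 9 = 0
  4 × 9^2 = 4 × 81 = 324
  4 × 9^3 = 4 × 729 = 2916
  1 × 9^4 = 1 × 6561 = 6561
Sum = 2 + 0 + 324 + 2916 + 6561
= 9803


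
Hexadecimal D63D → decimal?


Positional values:
Position 0: D × 16^0 = 13 × 1 = 13
Position 1: 3 × 16^1 = 3 × 16 = 48
Position 2: 6 × 16^2 = 6 × 256 = 1536
Position 3: D × 16^3 = 13 × 4096 = 53248
Sum = 13 + 48 + 1536 + 53248
= 54845


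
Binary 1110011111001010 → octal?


Group into 3-bit groups: 001110011111001010
  001 = 1
  110 = 6
  011 = 3
  111 = 7
  001 = 1
  010 = 2
= 0o163712


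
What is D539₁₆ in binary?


Each hex digit → 4 binary bits:
  D = 1101
  5 = 0101
  3 = 0011
  9 = 1001
Concatenate: 1101 0101 0011 1001
= 1101010100111001


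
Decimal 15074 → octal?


Divide by 8 repeatedly:
15074 ÷ 8 = 1884 remainder 2
1884 ÷ 8 = 235 remainder 4
235 ÷ 8 = 29 remainder 3
29 ÷ 8 = 3 remainder 5
3 ÷ 8 = 0 remainder 3
Reading remainders bottom-up:
= 0o35342


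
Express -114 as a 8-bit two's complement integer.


Original: 01110010
Step 1 - Invert all bits: 10001101
Step 2 - Add 1: 10001101 + 1
= 10001110 (represents -114)


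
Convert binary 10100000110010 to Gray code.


Binary: 10100000110010
Gray code: G = B XOR (B >> 1)
B >> 1 = 01010000011001
10100000110010 XOR 01010000011001:
  1 XOR 0 = 1
  0 XOR 1 = 1
  1 XOR 0 = 1
  0 XOR 1 = 1
  0 XOR 0 = 0
  0 XOR 0 = 0
  0 XOR 0 = 0
  0 XOR 0 = 0
  1 XOR 0 = 1
  1 XOR 1 = 0
  0 XOR 1 = 1
  0 XOR 0 = 0
  1 XOR 0 = 1
  0 XOR 1 = 1
= 11110000101011


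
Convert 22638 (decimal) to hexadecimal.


Divide by 16 repeatedly:
22638 ÷ 16 = 1414 remainder 14 (E)
1414 ÷ 16 = 88 remainder 6 (6)
88 ÷ 16 = 5 remainder 8 (8)
5 ÷ 16 = 0 remainder 5 (5)
Reading remainders bottom-up:
= 0x586E


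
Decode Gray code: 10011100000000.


Gray code: 10011100000000
MSB stays the same: 1
Each subsequent bit = prev_binary XOR current_gray:
  B[1] = 1 XOR 0 = 1
  B[2] = 1 XOR 0 = 1
  B[3] = 1 XOR 1 = 0
  B[4] = 0 XOR 1 = 1
  B[5] = 1 XOR 1 = 0
  B[6] = 0 XOR 0 = 0
  B[7] = 0 XOR 0 = 0
  B[8] = 0 XOR 0 = 0
  B[9] = 0 XOR 0 = 0
  B[10] = 0 XOR 0 = 0
  B[11] = 0 XOR 0 = 0
  B[12] = 0 XOR 0 = 0
  B[13] = 0 XOR 0 = 0
= 11101000000000 (14848 decimal)


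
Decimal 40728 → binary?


Divide by 2 repeatedly:
40728 ÷ 2 = 20364 remainder 0
20364 ÷ 2 = 10182 remainder 0
10182 ÷ 2 = 5091 remainder 0
5091 ÷ 2 = 2545 remainder 1
2545 ÷ 2 = 1272 remainder 1
1272 ÷ 2 = 636 remainder 0
636 ÷ 2 = 318 remainder 0
318 ÷ 2 = 159 remainder 0
159 ÷ 2 = 79 remainder 1
79 ÷ 2 = 39 remainder 1
39 ÷ 2 = 19 remainder 1
19 ÷ 2 = 9 remainder 1
9 ÷ 2 = 4 remainder 1
4 ÷ 2 = 2 remainder 0
2 ÷ 2 = 1 remainder 0
1 ÷ 2 = 0 remainder 1
Reading remainders bottom-up:
= 1001111100011000


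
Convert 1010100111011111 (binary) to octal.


Group into 3-bit groups: 001010100111011111
  001 = 1
  010 = 2
  100 = 4
  111 = 7
  011 = 3
  111 = 7
= 0o124737


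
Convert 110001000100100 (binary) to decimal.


Positional values:
Bit 2: 1 × 2^2 = 4
Bit 5: 1 × 2^5 = 32
Bit 9: 1 × 2^9 = 512
Bit 13: 1 × 2^13 = 8192
Bit 14: 1 × 2^14 = 16384
Sum = 4 + 32 + 512 + 8192 + 16384
= 25124


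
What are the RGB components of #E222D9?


Hex: #E222D9
R = E2₁₆ = 226
G = 22₁₆ = 34
B = D9₁₆ = 217
= RGB(226, 34, 217)


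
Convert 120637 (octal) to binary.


Each octal digit → 3 binary bits:
  1 = 001
  2 = 010
  0 = 000
  6 = 110
  3 = 011
  7 = 111
Concatenate: 001 010 000 110 011 111
= 001010000110011111


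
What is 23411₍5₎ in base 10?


Positional values (base 5):
  1 × 5^0 = 1 × 1 = 1
  1 × 5^1 = 1 × 5 = 5
  4 × 5^2 = 4 × 25 = 100
  3 × 5^3 = 3 × 125 = 375
  2 × 5^4 = 2 × 625 = 1250
Sum = 1 + 5 + 100 + 375 + 1250
= 1731


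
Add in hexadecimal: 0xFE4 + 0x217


Align and add column by column (LSB to MSB, each column mod 16 with carry):
  0FE4
+ 0217
  ----
  col 0: 4(4) + 7(7) + 0 (carry in) = 11 → B(11), carry out 0
  col 1: E(14) + 1(1) + 0 (carry in) = 15 → F(15), carry out 0
  col 2: F(15) + 2(2) + 0 (carry in) = 17 → 1(1), carry out 1
  col 3: 0(0) + 0(0) + 1 (carry in) = 1 → 1(1), carry out 0
Reading digits MSB→LSB: 11FB
Strip leading zeros: 11FB
= 0x11FB


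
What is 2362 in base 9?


Divide by 9 repeatedly:
2362 ÷ 9 = 262 remainder 4
262 ÷ 9 = 29 remainder 1
29 ÷ 9 = 3 remainder 2
3 ÷ 9 = 0 remainder 3
Reading remainders bottom-up:
= 3214


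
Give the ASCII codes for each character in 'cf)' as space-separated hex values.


String: 'cf)'  (3 characters)
Per-character ASCII lookup:
  'c': lowercase starts at 97: 'c' = 97 + 2 = 99 → 0x63
  'f': lowercase starts at 97: 'f' = 97 + 5 = 102 → 0x66
  ')': special character: ')' = 41 → 0x29
= 0x63 0x66 0x29


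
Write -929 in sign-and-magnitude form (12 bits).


Sign bit: 1 (negative)
Magnitude: 929 = 01110100001
= 101110100001


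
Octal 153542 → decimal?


Positional values:
Position 0: 2 × 8^0 = 2
Position 1: 4 × 8^1 = 32
Position 2: 5 × 8^2 = 320
Position 3: 3 × 8^3 = 1536
Position 4: 5 × 8^4 = 20480
Position 5: 1 × 8^5 = 32768
Sum = 2 + 32 + 320 + 1536 + 20480 + 32768
= 55138


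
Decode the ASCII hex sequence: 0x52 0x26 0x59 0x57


Codes (hex): 0x52 0x26 0x59 0x57
Per-code ASCII lookup:
  0x52 = 82  (range 65-90: uppercase, 82 - 65 = 17) → 'R'
  0x26 = 38  (special character) → '&'
  0x59 = 89  (range 65-90: uppercase, 89 - 65 = 24) → 'Y'
  0x57 = 87  (range 65-90: uppercase, 87 - 65 = 22) → 'W'
= 'R&YW'


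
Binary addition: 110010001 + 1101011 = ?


Align and add column by column (LSB to MSB, carry propagating):
  0110010001
+ 0001101011
  ----------
  col 0: 1 + 1 + 0 (carry in) = 2 → bit 0, carry out 1
  col 1: 0 + 1 + 1 (carry in) = 2 → bit 0, carry out 1
  col 2: 0 + 0 + 1 (carry in) = 1 → bit 1, carry out 0
  col 3: 0 + 1 + 0 (carry in) = 1 → bit 1, carry out 0
  col 4: 1 + 0 + 0 (carry in) = 1 → bit 1, carry out 0
  col 5: 0 + 1 + 0 (carry in) = 1 → bit 1, carry out 0
  col 6: 0 + 1 + 0 (carry in) = 1 → bit 1, carry out 0
  col 7: 1 + 0 + 0 (carry in) = 1 → bit 1, carry out 0
  col 8: 1 + 0 + 0 (carry in) = 1 → bit 1, carry out 0
  col 9: 0 + 0 + 0 (carry in) = 0 → bit 0, carry out 0
Reading bits MSB→LSB: 0111111100
Strip leading zeros: 111111100
= 111111100


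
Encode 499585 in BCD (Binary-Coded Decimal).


Each digit → 4-bit binary:
  4 → 0100
  9 → 1001
  9 → 1001
  5 → 0101
  8 → 1000
  5 → 0101
= 0100 1001 1001 0101 1000 0101


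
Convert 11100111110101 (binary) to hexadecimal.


Group into 4-bit nibbles: 0011100111110101
  0011 = 3
  1001 = 9
  1111 = F
  0101 = 5
= 0x39F5


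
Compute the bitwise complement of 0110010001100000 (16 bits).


Original: 0110010001100000
Invert all bits:
  bit 0: 0 → 1
  bit 1: 1 → 0
  bit 2: 1 → 0
  bit 3: 0 → 1
  bit 4: 0 → 1
  bit 5: 1 → 0
  bit 6: 0 → 1
  bit 7: 0 → 1
  bit 8: 0 → 1
  bit 9: 1 → 0
  bit 10: 1 → 0
  bit 11: 0 → 1
  bit 12: 0 → 1
  bit 13: 0 → 1
  bit 14: 0 → 1
  bit 15: 0 → 1
= 1001101110011111


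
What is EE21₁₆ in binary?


Each hex digit → 4 binary bits:
  E = 1110
  E = 1110
  2 = 0010
  1 = 0001
Concatenate: 1110 1110 0010 0001
= 1110111000100001


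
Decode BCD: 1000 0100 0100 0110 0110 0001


Each 4-bit group → digit:
  1000 → 8
  0100 → 4
  0100 → 4
  0110 → 6
  0110 → 6
  0001 → 1
= 844661


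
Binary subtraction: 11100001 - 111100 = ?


Align and subtract column by column (LSB to MSB, borrowing when needed):
  11100001
- 00111100
  --------
  col 0: (1 - 0 borrow-in) - 0 → 1 - 0 = 1, borrow out 0
  col 1: (0 - 0 borrow-in) - 0 → 0 - 0 = 0, borrow out 0
  col 2: (0 - 0 borrow-in) - 1 → borrow from next column: (0+2) - 1 = 1, borrow out 1
  col 3: (0 - 1 borrow-in) - 1 → borrow from next column: (-1+2) - 1 = 0, borrow out 1
  col 4: (0 - 1 borrow-in) - 1 → borrow from next column: (-1+2) - 1 = 0, borrow out 1
  col 5: (1 - 1 borrow-in) - 1 → borrow from next column: (0+2) - 1 = 1, borrow out 1
  col 6: (1 - 1 borrow-in) - 0 → 0 - 0 = 0, borrow out 0
  col 7: (1 - 0 borrow-in) - 0 → 1 - 0 = 1, borrow out 0
Reading bits MSB→LSB: 10100101
Strip leading zeros: 10100101
= 10100101


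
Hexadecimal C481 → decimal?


Positional values:
Position 0: 1 × 16^0 = 1 × 1 = 1
Position 1: 8 × 16^1 = 8 × 16 = 128
Position 2: 4 × 16^2 = 4 × 256 = 1024
Position 3: C × 16^3 = 12 × 4096 = 49152
Sum = 1 + 128 + 1024 + 49152
= 50305


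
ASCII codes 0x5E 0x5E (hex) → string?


Codes (hex): 0x5E 0x5E
Per-code ASCII lookup:
  0x5E = 94  (special character) → '^'
  0x5E = 94  (special character) → '^'
= '^^'


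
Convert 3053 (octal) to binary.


Each octal digit → 3 binary bits:
  3 = 011
  0 = 000
  5 = 101
  3 = 011
Concatenate: 011 000 101 011
= 011000101011


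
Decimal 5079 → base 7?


Divide by 7 repeatedly:
5079 ÷ 7 = 725 remainder 4
725 ÷ 7 = 103 remainder 4
103 ÷ 7 = 14 remainder 5
14 ÷ 7 = 2 remainder 0
2 ÷ 7 = 0 remainder 2
Reading remainders bottom-up:
= 20544


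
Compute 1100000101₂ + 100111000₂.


Align and add column by column (LSB to MSB, carry propagating):
  01100000101
+ 00100111000
  -----------
  col 0: 1 + 0 + 0 (carry in) = 1 → bit 1, carry out 0
  col 1: 0 + 0 + 0 (carry in) = 0 → bit 0, carry out 0
  col 2: 1 + 0 + 0 (carry in) = 1 → bit 1, carry out 0
  col 3: 0 + 1 + 0 (carry in) = 1 → bit 1, carry out 0
  col 4: 0 + 1 + 0 (carry in) = 1 → bit 1, carry out 0
  col 5: 0 + 1 + 0 (carry in) = 1 → bit 1, carry out 0
  col 6: 0 + 0 + 0 (carry in) = 0 → bit 0, carry out 0
  col 7: 0 + 0 + 0 (carry in) = 0 → bit 0, carry out 0
  col 8: 1 + 1 + 0 (carry in) = 2 → bit 0, carry out 1
  col 9: 1 + 0 + 1 (carry in) = 2 → bit 0, carry out 1
  col 10: 0 + 0 + 1 (carry in) = 1 → bit 1, carry out 0
Reading bits MSB→LSB: 10000111101
Strip leading zeros: 10000111101
= 10000111101


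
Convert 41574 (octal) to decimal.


Positional values:
Position 0: 4 × 8^0 = 4
Position 1: 7 × 8^1 = 56
Position 2: 5 × 8^2 = 320
Position 3: 1 × 8^3 = 512
Position 4: 4 × 8^4 = 16384
Sum = 4 + 56 + 320 + 512 + 16384
= 17276


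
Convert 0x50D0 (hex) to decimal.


Positional values:
Position 0: 0 × 16^0 = 0 × 1 = 0
Position 1: D × 16^1 = 13 × 16 = 208
Position 2: 0 × 16^2 = 0 × 256 = 0
Position 3: 5 × 16^3 = 5 × 4096 = 20480
Sum = 0 + 208 + 0 + 20480
= 20688


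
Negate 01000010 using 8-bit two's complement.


Original: 01000010
Step 1 - Invert all bits: 10111101
Step 2 - Add 1: 10111101 + 1
= 10111110 (represents -66)


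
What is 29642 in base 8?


Divide by 8 repeatedly:
29642 ÷ 8 = 3705 remainder 2
3705 ÷ 8 = 463 remainder 1
463 ÷ 8 = 57 remainder 7
57 ÷ 8 = 7 remainder 1
7 ÷ 8 = 0 remainder 7
Reading remainders bottom-up:
= 0o71712


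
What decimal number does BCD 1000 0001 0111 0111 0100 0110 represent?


Each 4-bit group → digit:
  1000 → 8
  0001 → 1
  0111 → 7
  0111 → 7
  0100 → 4
  0110 → 6
= 817746


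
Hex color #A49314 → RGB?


Hex: #A49314
R = A4₁₆ = 164
G = 93₁₆ = 147
B = 14₁₆ = 20
= RGB(164, 147, 20)


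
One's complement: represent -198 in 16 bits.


Original: 0000000011000110
Invert all bits:
  bit 0: 0 → 1
  bit 1: 0 → 1
  bit 2: 0 → 1
  bit 3: 0 → 1
  bit 4: 0 → 1
  bit 5: 0 → 1
  bit 6: 0 → 1
  bit 7: 0 → 1
  bit 8: 1 → 0
  bit 9: 1 → 0
  bit 10: 0 → 1
  bit 11: 0 → 1
  bit 12: 0 → 1
  bit 13: 1 → 0
  bit 14: 1 → 0
  bit 15: 0 → 1
= 1111111100111001


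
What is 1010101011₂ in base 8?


Group into 3-bit groups: 001010101011
  001 = 1
  010 = 2
  101 = 5
  011 = 3
= 0o1253


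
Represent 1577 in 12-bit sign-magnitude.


Sign bit: 0 (positive)
Magnitude: 1577 = 11000101001
= 011000101001


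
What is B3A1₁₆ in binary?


Each hex digit → 4 binary bits:
  B = 1011
  3 = 0011
  A = 1010
  1 = 0001
Concatenate: 1011 0011 1010 0001
= 1011001110100001


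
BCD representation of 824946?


Each digit → 4-bit binary:
  8 → 1000
  2 → 0010
  4 → 0100
  9 → 1001
  4 → 0100
  6 → 0110
= 1000 0010 0100 1001 0100 0110


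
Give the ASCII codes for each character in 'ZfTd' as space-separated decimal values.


String: 'ZfTd'  (4 characters)
Per-character ASCII lookup:
  'Z': uppercase starts at 65: 'Z' = 65 + 25 = 90
  'f': lowercase starts at 97: 'f' = 97 + 5 = 102
  'T': uppercase starts at 65: 'T' = 65 + 19 = 84
  'd': lowercase starts at 97: 'd' = 97 + 3 = 100
= 90 102 84 100


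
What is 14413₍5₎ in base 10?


Positional values (base 5):
  3 × 5^0 = 3 × 1 = 3
  1 × 5^1 = 1 × 5 = 5
  4 × 5^2 = 4 × 25 = 100
  4 × 5^3 = 4 × 125 = 500
  1 × 5^4 = 1 × 625 = 625
Sum = 3 + 5 + 100 + 500 + 625
= 1233


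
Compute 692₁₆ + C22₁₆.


Align and add column by column (LSB to MSB, each column mod 16 with carry):
  0692
+ 0C22
  ----
  col 0: 2(2) + 2(2) + 0 (carry in) = 4 → 4(4), carry out 0
  col 1: 9(9) + 2(2) + 0 (carry in) = 11 → B(11), carry out 0
  col 2: 6(6) + C(12) + 0 (carry in) = 18 → 2(2), carry out 1
  col 3: 0(0) + 0(0) + 1 (carry in) = 1 → 1(1), carry out 0
Reading digits MSB→LSB: 12B4
Strip leading zeros: 12B4
= 0x12B4


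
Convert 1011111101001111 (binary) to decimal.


Positional values:
Bit 0: 1 × 2^0 = 1
Bit 1: 1 × 2^1 = 2
Bit 2: 1 × 2^2 = 4
Bit 3: 1 × 2^3 = 8
Bit 6: 1 × 2^6 = 64
Bit 8: 1 × 2^8 = 256
Bit 9: 1 × 2^9 = 512
Bit 10: 1 × 2^10 = 1024
Bit 11: 1 × 2^11 = 2048
Bit 12: 1 × 2^12 = 4096
Bit 13: 1 × 2^13 = 8192
Bit 15: 1 × 2^15 = 32768
Sum = 1 + 2 + 4 + 8 + 64 + 256 + 512 + 1024 + 2048 + 4096 + 8192 + 32768
= 48975


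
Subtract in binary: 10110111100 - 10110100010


Align and subtract column by column (LSB to MSB, borrowing when needed):
  10110111100
- 10110100010
  -----------
  col 0: (0 - 0 borrow-in) - 0 → 0 - 0 = 0, borrow out 0
  col 1: (0 - 0 borrow-in) - 1 → borrow from next column: (0+2) - 1 = 1, borrow out 1
  col 2: (1 - 1 borrow-in) - 0 → 0 - 0 = 0, borrow out 0
  col 3: (1 - 0 borrow-in) - 0 → 1 - 0 = 1, borrow out 0
  col 4: (1 - 0 borrow-in) - 0 → 1 - 0 = 1, borrow out 0
  col 5: (1 - 0 borrow-in) - 1 → 1 - 1 = 0, borrow out 0
  col 6: (0 - 0 borrow-in) - 0 → 0 - 0 = 0, borrow out 0
  col 7: (1 - 0 borrow-in) - 1 → 1 - 1 = 0, borrow out 0
  col 8: (1 - 0 borrow-in) - 1 → 1 - 1 = 0, borrow out 0
  col 9: (0 - 0 borrow-in) - 0 → 0 - 0 = 0, borrow out 0
  col 10: (1 - 0 borrow-in) - 1 → 1 - 1 = 0, borrow out 0
Reading bits MSB→LSB: 00000011010
Strip leading zeros: 11010
= 11010
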